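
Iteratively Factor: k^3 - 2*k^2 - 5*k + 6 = (k + 2)*(k^2 - 4*k + 3) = (k - 1)*(k + 2)*(k - 3)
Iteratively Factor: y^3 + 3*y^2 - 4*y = (y + 4)*(y^2 - y) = (y - 1)*(y + 4)*(y)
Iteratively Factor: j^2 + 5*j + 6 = (j + 2)*(j + 3)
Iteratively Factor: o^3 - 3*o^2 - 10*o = (o + 2)*(o^2 - 5*o) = o*(o + 2)*(o - 5)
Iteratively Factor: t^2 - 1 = (t - 1)*(t + 1)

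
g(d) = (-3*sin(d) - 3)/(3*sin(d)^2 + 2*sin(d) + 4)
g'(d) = (-6*sin(d)*cos(d) - 2*cos(d))*(-3*sin(d) - 3)/(3*sin(d)^2 + 2*sin(d) + 4)^2 - 3*cos(d)/(3*sin(d)^2 + 2*sin(d) + 4)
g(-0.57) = -0.36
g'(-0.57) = -0.77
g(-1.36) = -0.01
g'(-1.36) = -0.13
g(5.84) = -0.46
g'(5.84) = -0.80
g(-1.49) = -0.00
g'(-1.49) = -0.05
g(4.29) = -0.06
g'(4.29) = 0.28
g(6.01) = -0.60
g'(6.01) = -0.73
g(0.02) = -0.76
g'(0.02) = -0.35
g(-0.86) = -0.17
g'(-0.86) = -0.53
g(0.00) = -0.75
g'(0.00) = -0.38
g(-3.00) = -0.68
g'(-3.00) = 0.58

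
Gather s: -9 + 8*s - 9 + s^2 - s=s^2 + 7*s - 18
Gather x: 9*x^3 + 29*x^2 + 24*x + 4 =9*x^3 + 29*x^2 + 24*x + 4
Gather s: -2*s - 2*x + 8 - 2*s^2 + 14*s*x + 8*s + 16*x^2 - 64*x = -2*s^2 + s*(14*x + 6) + 16*x^2 - 66*x + 8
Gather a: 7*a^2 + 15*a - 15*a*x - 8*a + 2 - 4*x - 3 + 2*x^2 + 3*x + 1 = 7*a^2 + a*(7 - 15*x) + 2*x^2 - x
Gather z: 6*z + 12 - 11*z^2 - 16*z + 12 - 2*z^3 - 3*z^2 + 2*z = -2*z^3 - 14*z^2 - 8*z + 24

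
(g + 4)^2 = g^2 + 8*g + 16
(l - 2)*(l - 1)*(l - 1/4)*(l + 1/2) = l^4 - 11*l^3/4 + 9*l^2/8 + 7*l/8 - 1/4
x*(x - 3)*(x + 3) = x^3 - 9*x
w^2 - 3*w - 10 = (w - 5)*(w + 2)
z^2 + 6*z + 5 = (z + 1)*(z + 5)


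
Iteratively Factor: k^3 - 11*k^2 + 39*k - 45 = (k - 3)*(k^2 - 8*k + 15) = (k - 3)^2*(k - 5)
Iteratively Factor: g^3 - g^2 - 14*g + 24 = (g + 4)*(g^2 - 5*g + 6) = (g - 2)*(g + 4)*(g - 3)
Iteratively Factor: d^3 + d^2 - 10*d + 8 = (d + 4)*(d^2 - 3*d + 2) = (d - 1)*(d + 4)*(d - 2)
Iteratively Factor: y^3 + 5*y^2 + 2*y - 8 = (y - 1)*(y^2 + 6*y + 8) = (y - 1)*(y + 4)*(y + 2)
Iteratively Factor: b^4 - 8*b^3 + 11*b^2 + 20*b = (b)*(b^3 - 8*b^2 + 11*b + 20) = b*(b - 4)*(b^2 - 4*b - 5) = b*(b - 5)*(b - 4)*(b + 1)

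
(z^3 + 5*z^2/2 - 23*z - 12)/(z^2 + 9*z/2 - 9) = (2*z^2 - 7*z - 4)/(2*z - 3)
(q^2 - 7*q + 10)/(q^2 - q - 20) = (q - 2)/(q + 4)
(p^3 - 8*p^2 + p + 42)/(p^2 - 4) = (p^2 - 10*p + 21)/(p - 2)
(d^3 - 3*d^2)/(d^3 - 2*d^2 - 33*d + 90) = d^2/(d^2 + d - 30)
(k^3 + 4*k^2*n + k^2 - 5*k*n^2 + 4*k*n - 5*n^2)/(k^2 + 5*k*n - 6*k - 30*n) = (k^2 - k*n + k - n)/(k - 6)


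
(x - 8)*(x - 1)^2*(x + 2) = x^4 - 8*x^3 - 3*x^2 + 26*x - 16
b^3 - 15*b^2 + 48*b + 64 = (b - 8)^2*(b + 1)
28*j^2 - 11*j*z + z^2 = (-7*j + z)*(-4*j + z)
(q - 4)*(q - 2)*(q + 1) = q^3 - 5*q^2 + 2*q + 8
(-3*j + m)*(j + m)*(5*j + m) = -15*j^3 - 13*j^2*m + 3*j*m^2 + m^3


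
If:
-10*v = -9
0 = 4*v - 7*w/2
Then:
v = 9/10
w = 36/35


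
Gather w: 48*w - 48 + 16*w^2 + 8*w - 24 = 16*w^2 + 56*w - 72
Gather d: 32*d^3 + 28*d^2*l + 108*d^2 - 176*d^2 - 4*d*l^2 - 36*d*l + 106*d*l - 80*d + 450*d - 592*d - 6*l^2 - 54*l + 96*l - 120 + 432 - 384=32*d^3 + d^2*(28*l - 68) + d*(-4*l^2 + 70*l - 222) - 6*l^2 + 42*l - 72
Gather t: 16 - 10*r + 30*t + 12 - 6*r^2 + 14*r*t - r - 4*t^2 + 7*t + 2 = -6*r^2 - 11*r - 4*t^2 + t*(14*r + 37) + 30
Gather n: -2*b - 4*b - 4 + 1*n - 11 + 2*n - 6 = -6*b + 3*n - 21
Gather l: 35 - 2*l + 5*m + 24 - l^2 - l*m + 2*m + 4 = -l^2 + l*(-m - 2) + 7*m + 63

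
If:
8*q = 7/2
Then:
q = 7/16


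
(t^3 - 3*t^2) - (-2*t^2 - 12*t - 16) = t^3 - t^2 + 12*t + 16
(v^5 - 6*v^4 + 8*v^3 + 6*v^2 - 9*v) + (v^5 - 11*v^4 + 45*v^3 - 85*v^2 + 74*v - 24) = 2*v^5 - 17*v^4 + 53*v^3 - 79*v^2 + 65*v - 24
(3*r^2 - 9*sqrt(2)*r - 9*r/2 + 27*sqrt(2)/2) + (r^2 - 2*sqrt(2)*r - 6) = 4*r^2 - 11*sqrt(2)*r - 9*r/2 - 6 + 27*sqrt(2)/2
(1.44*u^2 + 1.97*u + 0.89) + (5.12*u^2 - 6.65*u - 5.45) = 6.56*u^2 - 4.68*u - 4.56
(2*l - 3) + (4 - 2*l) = 1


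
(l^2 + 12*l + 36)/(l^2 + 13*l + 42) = (l + 6)/(l + 7)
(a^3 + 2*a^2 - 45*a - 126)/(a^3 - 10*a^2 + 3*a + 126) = (a + 6)/(a - 6)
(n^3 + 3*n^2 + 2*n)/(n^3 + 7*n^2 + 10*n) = (n + 1)/(n + 5)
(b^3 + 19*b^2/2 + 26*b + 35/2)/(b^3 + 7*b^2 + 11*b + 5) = (b + 7/2)/(b + 1)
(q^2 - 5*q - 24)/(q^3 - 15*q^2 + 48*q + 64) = (q + 3)/(q^2 - 7*q - 8)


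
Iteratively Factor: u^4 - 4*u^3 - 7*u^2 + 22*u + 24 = (u - 4)*(u^3 - 7*u - 6) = (u - 4)*(u - 3)*(u^2 + 3*u + 2) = (u - 4)*(u - 3)*(u + 2)*(u + 1)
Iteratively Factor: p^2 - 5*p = (p - 5)*(p)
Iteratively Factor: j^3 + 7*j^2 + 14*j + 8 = (j + 1)*(j^2 + 6*j + 8) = (j + 1)*(j + 2)*(j + 4)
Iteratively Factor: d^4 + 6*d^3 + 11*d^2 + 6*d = (d + 1)*(d^3 + 5*d^2 + 6*d) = d*(d + 1)*(d^2 + 5*d + 6) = d*(d + 1)*(d + 2)*(d + 3)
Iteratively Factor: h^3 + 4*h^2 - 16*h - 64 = (h + 4)*(h^2 - 16) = (h + 4)^2*(h - 4)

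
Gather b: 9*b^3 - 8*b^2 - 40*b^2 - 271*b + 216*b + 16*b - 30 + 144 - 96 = 9*b^3 - 48*b^2 - 39*b + 18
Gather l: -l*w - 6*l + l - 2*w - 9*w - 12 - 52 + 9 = l*(-w - 5) - 11*w - 55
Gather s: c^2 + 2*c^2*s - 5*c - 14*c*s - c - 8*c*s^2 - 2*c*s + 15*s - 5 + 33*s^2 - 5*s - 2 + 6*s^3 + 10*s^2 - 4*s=c^2 - 6*c + 6*s^3 + s^2*(43 - 8*c) + s*(2*c^2 - 16*c + 6) - 7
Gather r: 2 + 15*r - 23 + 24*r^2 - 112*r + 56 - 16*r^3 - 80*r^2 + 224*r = -16*r^3 - 56*r^2 + 127*r + 35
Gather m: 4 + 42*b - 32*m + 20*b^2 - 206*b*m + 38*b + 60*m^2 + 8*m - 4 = 20*b^2 + 80*b + 60*m^2 + m*(-206*b - 24)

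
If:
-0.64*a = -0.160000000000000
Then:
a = 0.25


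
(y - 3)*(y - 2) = y^2 - 5*y + 6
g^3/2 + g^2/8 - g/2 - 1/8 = (g/2 + 1/2)*(g - 1)*(g + 1/4)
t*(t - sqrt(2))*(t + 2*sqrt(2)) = t^3 + sqrt(2)*t^2 - 4*t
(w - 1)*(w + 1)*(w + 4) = w^3 + 4*w^2 - w - 4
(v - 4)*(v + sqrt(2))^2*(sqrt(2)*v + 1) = sqrt(2)*v^4 - 4*sqrt(2)*v^3 + 5*v^3 - 20*v^2 + 4*sqrt(2)*v^2 - 16*sqrt(2)*v + 2*v - 8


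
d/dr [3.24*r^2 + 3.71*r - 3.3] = 6.48*r + 3.71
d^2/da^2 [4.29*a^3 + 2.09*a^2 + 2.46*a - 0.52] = 25.74*a + 4.18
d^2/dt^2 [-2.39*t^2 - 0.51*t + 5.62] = -4.78000000000000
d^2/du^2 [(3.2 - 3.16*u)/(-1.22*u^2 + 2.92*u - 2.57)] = ((26.2624 - 23.1312*u)*(1.22*u^2 - 2.92*u + 2.57) + (2.44*u - 2.92)*(3.16*u - 3.2)*(4.88*u - 5.84))/(1.22*u^2 - 2.92*u + 2.57)^3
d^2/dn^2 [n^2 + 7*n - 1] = 2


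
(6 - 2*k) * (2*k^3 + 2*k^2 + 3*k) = -4*k^4 + 8*k^3 + 6*k^2 + 18*k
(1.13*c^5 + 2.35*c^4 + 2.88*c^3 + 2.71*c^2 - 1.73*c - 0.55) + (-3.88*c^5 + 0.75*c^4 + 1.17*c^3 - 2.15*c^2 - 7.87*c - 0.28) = -2.75*c^5 + 3.1*c^4 + 4.05*c^3 + 0.56*c^2 - 9.6*c - 0.83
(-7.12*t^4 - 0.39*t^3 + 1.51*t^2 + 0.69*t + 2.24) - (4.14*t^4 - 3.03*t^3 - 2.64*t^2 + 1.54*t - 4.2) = -11.26*t^4 + 2.64*t^3 + 4.15*t^2 - 0.85*t + 6.44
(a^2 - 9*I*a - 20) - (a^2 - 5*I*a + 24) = -4*I*a - 44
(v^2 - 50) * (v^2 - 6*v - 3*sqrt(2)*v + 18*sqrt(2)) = v^4 - 6*v^3 - 3*sqrt(2)*v^3 - 50*v^2 + 18*sqrt(2)*v^2 + 150*sqrt(2)*v + 300*v - 900*sqrt(2)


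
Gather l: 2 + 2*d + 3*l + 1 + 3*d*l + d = 3*d + l*(3*d + 3) + 3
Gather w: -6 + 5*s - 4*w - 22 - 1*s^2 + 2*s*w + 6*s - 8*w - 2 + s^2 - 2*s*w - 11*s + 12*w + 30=0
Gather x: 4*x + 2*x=6*x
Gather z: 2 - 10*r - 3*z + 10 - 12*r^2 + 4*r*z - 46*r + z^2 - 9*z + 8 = -12*r^2 - 56*r + z^2 + z*(4*r - 12) + 20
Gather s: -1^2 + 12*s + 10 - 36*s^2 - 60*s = -36*s^2 - 48*s + 9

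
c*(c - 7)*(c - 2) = c^3 - 9*c^2 + 14*c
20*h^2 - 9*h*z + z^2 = (-5*h + z)*(-4*h + z)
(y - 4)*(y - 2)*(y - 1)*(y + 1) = y^4 - 6*y^3 + 7*y^2 + 6*y - 8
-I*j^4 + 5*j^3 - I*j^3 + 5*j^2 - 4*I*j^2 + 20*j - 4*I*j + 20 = (j - 2*I)*(j + 2*I)*(j + 5*I)*(-I*j - I)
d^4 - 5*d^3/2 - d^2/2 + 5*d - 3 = (d - 3/2)*(d - 1)*(d - sqrt(2))*(d + sqrt(2))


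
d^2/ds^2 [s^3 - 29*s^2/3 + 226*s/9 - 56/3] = 6*s - 58/3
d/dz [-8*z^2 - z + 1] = -16*z - 1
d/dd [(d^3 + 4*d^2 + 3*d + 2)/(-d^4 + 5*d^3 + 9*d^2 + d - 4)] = (d^6 + 8*d^5 - 2*d^4 - 20*d^3 - 65*d^2 - 68*d - 14)/(d^8 - 10*d^7 + 7*d^6 + 88*d^5 + 99*d^4 - 22*d^3 - 71*d^2 - 8*d + 16)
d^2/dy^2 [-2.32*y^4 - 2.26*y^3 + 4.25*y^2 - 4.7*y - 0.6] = -27.84*y^2 - 13.56*y + 8.5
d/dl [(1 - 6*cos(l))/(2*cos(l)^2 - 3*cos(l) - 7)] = (-12*cos(l)^2 + 4*cos(l) - 45)*sin(l)/(3*cos(l) - cos(2*l) + 6)^2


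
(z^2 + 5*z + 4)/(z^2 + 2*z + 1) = (z + 4)/(z + 1)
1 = 1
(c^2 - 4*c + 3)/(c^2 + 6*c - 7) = (c - 3)/(c + 7)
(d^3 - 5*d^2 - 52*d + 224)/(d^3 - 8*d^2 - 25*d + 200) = (d^2 + 3*d - 28)/(d^2 - 25)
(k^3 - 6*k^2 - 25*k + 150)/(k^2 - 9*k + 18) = (k^2 - 25)/(k - 3)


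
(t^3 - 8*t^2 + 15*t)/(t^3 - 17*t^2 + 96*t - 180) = t*(t - 3)/(t^2 - 12*t + 36)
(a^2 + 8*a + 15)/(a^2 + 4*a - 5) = (a + 3)/(a - 1)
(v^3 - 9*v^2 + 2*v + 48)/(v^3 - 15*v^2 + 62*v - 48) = (v^2 - v - 6)/(v^2 - 7*v + 6)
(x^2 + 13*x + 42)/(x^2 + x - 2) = (x^2 + 13*x + 42)/(x^2 + x - 2)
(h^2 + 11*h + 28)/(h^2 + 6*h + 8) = (h + 7)/(h + 2)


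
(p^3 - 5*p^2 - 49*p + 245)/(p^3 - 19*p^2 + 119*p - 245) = (p + 7)/(p - 7)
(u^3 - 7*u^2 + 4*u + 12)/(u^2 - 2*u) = u - 5 - 6/u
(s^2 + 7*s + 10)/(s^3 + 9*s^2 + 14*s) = (s + 5)/(s*(s + 7))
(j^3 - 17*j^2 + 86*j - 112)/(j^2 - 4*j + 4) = (j^2 - 15*j + 56)/(j - 2)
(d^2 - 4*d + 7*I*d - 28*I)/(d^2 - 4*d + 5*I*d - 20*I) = (d + 7*I)/(d + 5*I)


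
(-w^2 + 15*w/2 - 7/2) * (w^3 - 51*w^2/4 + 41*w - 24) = -w^5 + 81*w^4/4 - 1121*w^3/8 + 3009*w^2/8 - 647*w/2 + 84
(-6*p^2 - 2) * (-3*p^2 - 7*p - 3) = 18*p^4 + 42*p^3 + 24*p^2 + 14*p + 6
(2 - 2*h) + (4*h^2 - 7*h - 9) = 4*h^2 - 9*h - 7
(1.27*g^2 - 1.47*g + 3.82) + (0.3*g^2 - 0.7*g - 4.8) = 1.57*g^2 - 2.17*g - 0.98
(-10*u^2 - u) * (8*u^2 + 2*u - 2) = -80*u^4 - 28*u^3 + 18*u^2 + 2*u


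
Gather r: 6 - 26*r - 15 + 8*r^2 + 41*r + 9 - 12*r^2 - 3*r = -4*r^2 + 12*r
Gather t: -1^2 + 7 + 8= 14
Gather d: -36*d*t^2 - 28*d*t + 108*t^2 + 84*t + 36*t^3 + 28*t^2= d*(-36*t^2 - 28*t) + 36*t^3 + 136*t^2 + 84*t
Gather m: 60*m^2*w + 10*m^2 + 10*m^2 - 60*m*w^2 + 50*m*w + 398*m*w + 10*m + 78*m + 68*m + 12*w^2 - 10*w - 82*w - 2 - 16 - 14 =m^2*(60*w + 20) + m*(-60*w^2 + 448*w + 156) + 12*w^2 - 92*w - 32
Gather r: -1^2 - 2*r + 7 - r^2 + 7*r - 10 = -r^2 + 5*r - 4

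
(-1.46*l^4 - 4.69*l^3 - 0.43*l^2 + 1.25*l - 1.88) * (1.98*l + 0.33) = -2.8908*l^5 - 9.768*l^4 - 2.3991*l^3 + 2.3331*l^2 - 3.3099*l - 0.6204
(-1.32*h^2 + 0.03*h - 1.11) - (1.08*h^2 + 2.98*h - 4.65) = -2.4*h^2 - 2.95*h + 3.54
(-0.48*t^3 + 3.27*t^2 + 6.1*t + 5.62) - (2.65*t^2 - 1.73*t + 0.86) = -0.48*t^3 + 0.62*t^2 + 7.83*t + 4.76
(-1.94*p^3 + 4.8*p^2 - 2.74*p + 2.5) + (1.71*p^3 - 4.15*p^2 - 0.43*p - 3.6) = -0.23*p^3 + 0.649999999999999*p^2 - 3.17*p - 1.1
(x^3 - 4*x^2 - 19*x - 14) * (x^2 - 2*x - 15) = x^5 - 6*x^4 - 26*x^3 + 84*x^2 + 313*x + 210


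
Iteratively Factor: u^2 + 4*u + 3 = (u + 3)*(u + 1)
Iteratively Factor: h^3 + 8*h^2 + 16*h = (h + 4)*(h^2 + 4*h) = h*(h + 4)*(h + 4)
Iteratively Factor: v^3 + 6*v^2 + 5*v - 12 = (v + 3)*(v^2 + 3*v - 4) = (v - 1)*(v + 3)*(v + 4)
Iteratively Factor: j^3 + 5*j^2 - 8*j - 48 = (j + 4)*(j^2 + j - 12) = (j - 3)*(j + 4)*(j + 4)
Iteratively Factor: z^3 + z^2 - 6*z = (z - 2)*(z^2 + 3*z) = (z - 2)*(z + 3)*(z)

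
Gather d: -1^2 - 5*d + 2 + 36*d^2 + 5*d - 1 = 36*d^2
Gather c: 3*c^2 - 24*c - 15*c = 3*c^2 - 39*c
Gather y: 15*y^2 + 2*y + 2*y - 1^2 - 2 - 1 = 15*y^2 + 4*y - 4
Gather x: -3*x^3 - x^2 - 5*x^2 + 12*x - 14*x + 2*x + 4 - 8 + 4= -3*x^3 - 6*x^2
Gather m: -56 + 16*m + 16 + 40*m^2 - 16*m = 40*m^2 - 40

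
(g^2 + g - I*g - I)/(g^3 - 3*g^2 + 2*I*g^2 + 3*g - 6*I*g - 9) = (g + 1)/(g^2 + 3*g*(-1 + I) - 9*I)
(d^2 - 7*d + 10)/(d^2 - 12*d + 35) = (d - 2)/(d - 7)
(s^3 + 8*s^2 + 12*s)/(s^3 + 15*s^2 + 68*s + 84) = s/(s + 7)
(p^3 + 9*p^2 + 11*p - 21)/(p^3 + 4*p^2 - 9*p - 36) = (p^2 + 6*p - 7)/(p^2 + p - 12)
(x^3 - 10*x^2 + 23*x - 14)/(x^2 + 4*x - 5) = (x^2 - 9*x + 14)/(x + 5)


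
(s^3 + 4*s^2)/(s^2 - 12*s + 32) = s^2*(s + 4)/(s^2 - 12*s + 32)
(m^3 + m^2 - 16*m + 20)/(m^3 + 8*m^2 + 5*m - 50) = (m - 2)/(m + 5)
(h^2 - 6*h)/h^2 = (h - 6)/h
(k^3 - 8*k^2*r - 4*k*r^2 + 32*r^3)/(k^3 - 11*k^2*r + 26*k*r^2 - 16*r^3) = (-k - 2*r)/(-k + r)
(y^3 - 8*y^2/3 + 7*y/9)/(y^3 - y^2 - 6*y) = (-y^2 + 8*y/3 - 7/9)/(-y^2 + y + 6)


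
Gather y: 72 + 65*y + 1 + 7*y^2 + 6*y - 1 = 7*y^2 + 71*y + 72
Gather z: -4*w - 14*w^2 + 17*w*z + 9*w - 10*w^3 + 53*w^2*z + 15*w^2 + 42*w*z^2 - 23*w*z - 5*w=-10*w^3 + w^2 + 42*w*z^2 + z*(53*w^2 - 6*w)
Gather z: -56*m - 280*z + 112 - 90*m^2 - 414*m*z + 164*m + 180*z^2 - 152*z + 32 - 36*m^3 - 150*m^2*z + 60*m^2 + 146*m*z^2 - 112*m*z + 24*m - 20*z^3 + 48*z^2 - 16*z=-36*m^3 - 30*m^2 + 132*m - 20*z^3 + z^2*(146*m + 228) + z*(-150*m^2 - 526*m - 448) + 144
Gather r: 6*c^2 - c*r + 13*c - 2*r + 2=6*c^2 + 13*c + r*(-c - 2) + 2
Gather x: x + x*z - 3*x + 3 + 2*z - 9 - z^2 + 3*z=x*(z - 2) - z^2 + 5*z - 6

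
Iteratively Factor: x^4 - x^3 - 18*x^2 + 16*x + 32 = (x - 4)*(x^3 + 3*x^2 - 6*x - 8) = (x - 4)*(x + 1)*(x^2 + 2*x - 8) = (x - 4)*(x + 1)*(x + 4)*(x - 2)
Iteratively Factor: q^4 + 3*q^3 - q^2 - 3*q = (q + 3)*(q^3 - q) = (q + 1)*(q + 3)*(q^2 - q) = (q - 1)*(q + 1)*(q + 3)*(q)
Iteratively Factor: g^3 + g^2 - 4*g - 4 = (g + 2)*(g^2 - g - 2) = (g - 2)*(g + 2)*(g + 1)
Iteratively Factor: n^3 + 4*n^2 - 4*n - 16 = (n + 4)*(n^2 - 4) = (n - 2)*(n + 4)*(n + 2)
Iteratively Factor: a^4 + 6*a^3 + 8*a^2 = (a)*(a^3 + 6*a^2 + 8*a) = a*(a + 2)*(a^2 + 4*a) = a*(a + 2)*(a + 4)*(a)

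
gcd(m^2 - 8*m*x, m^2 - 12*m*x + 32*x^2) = -m + 8*x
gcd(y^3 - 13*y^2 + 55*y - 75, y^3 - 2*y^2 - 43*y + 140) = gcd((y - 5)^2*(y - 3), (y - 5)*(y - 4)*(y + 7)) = y - 5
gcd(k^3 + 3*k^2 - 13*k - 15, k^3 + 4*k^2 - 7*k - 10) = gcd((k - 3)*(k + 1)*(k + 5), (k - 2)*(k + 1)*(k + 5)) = k^2 + 6*k + 5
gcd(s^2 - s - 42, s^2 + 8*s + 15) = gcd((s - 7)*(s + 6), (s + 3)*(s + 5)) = 1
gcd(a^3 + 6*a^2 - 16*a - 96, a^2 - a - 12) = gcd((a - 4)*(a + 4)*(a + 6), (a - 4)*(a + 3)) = a - 4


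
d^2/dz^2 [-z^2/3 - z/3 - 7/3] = -2/3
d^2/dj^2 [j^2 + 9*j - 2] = 2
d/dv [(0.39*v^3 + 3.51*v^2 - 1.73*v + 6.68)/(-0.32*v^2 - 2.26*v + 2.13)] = (-0.1248*v^4 - 1.7628*v^3 - 5.9941*v^2 + 19.2278*v + 11.4119)/(0.1024*v^4 + 1.4464*v^3 + 3.7444*v^2 - 9.6276*v + 4.5369)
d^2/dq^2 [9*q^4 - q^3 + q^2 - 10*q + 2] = 108*q^2 - 6*q + 2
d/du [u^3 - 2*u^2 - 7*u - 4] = 3*u^2 - 4*u - 7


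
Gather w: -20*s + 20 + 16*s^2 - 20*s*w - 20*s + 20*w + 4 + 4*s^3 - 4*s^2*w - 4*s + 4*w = 4*s^3 + 16*s^2 - 44*s + w*(-4*s^2 - 20*s + 24) + 24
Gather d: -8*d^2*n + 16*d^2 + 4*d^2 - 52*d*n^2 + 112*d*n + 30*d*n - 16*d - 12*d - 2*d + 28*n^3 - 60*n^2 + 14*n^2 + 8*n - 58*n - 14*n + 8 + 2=d^2*(20 - 8*n) + d*(-52*n^2 + 142*n - 30) + 28*n^3 - 46*n^2 - 64*n + 10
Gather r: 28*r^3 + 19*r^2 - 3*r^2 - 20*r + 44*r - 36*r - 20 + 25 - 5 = 28*r^3 + 16*r^2 - 12*r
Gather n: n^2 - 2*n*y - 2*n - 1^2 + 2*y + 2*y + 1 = n^2 + n*(-2*y - 2) + 4*y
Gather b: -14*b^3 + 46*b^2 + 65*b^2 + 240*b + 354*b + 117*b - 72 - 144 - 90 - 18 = -14*b^3 + 111*b^2 + 711*b - 324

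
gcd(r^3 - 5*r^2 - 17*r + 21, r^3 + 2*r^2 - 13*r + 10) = r - 1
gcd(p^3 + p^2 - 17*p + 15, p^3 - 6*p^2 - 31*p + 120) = p^2 + 2*p - 15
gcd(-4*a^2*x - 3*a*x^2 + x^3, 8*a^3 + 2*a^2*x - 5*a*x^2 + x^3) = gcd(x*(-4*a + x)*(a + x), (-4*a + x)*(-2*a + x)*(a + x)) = -4*a^2 - 3*a*x + x^2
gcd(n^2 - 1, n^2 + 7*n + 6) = n + 1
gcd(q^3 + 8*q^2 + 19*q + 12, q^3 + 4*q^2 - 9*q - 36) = q^2 + 7*q + 12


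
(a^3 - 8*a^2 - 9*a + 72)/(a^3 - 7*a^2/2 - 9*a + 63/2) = 2*(a - 8)/(2*a - 7)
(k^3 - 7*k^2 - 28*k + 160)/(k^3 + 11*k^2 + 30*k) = (k^2 - 12*k + 32)/(k*(k + 6))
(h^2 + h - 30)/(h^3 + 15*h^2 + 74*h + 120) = (h - 5)/(h^2 + 9*h + 20)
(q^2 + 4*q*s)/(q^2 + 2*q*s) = (q + 4*s)/(q + 2*s)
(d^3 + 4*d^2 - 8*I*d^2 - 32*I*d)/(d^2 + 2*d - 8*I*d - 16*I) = d*(d + 4)/(d + 2)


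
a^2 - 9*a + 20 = (a - 5)*(a - 4)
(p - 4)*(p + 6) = p^2 + 2*p - 24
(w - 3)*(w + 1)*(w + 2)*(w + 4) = w^4 + 4*w^3 - 7*w^2 - 34*w - 24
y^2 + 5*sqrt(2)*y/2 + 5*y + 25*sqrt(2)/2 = (y + 5)*(y + 5*sqrt(2)/2)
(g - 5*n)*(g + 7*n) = g^2 + 2*g*n - 35*n^2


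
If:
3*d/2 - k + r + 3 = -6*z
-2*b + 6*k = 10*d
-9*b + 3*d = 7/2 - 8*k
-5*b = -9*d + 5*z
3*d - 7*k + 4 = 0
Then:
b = 35/93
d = 67/186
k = 45/62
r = -2757/620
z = 253/930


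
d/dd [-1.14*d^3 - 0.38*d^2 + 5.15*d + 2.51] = -3.42*d^2 - 0.76*d + 5.15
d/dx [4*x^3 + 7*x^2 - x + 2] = 12*x^2 + 14*x - 1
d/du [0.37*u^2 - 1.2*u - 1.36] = 0.74*u - 1.2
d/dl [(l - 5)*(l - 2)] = 2*l - 7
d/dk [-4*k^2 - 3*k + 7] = -8*k - 3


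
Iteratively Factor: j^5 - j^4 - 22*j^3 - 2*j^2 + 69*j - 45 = (j - 5)*(j^4 + 4*j^3 - 2*j^2 - 12*j + 9) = (j - 5)*(j - 1)*(j^3 + 5*j^2 + 3*j - 9) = (j - 5)*(j - 1)*(j + 3)*(j^2 + 2*j - 3) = (j - 5)*(j - 1)^2*(j + 3)*(j + 3)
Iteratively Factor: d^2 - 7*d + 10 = (d - 5)*(d - 2)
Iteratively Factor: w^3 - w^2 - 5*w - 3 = (w - 3)*(w^2 + 2*w + 1) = (w - 3)*(w + 1)*(w + 1)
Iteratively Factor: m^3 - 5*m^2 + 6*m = (m)*(m^2 - 5*m + 6) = m*(m - 3)*(m - 2)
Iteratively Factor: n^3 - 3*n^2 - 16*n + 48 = (n - 3)*(n^2 - 16) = (n - 4)*(n - 3)*(n + 4)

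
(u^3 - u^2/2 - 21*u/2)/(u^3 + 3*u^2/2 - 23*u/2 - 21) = u/(u + 2)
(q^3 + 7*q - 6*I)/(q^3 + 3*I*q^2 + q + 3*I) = (q - 2*I)/(q + I)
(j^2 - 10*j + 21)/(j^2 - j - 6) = (j - 7)/(j + 2)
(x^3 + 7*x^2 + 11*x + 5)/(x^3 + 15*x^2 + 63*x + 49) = (x^2 + 6*x + 5)/(x^2 + 14*x + 49)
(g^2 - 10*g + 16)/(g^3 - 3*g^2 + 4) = (g - 8)/(g^2 - g - 2)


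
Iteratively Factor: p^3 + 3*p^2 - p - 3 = (p + 3)*(p^2 - 1) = (p + 1)*(p + 3)*(p - 1)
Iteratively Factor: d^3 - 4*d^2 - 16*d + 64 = (d - 4)*(d^2 - 16) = (d - 4)*(d + 4)*(d - 4)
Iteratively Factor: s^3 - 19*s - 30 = (s - 5)*(s^2 + 5*s + 6) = (s - 5)*(s + 2)*(s + 3)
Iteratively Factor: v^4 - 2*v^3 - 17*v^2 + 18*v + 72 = (v - 3)*(v^3 + v^2 - 14*v - 24) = (v - 3)*(v + 3)*(v^2 - 2*v - 8) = (v - 3)*(v + 2)*(v + 3)*(v - 4)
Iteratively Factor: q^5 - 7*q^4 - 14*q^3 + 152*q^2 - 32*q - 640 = (q + 4)*(q^4 - 11*q^3 + 30*q^2 + 32*q - 160) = (q - 5)*(q + 4)*(q^3 - 6*q^2 + 32) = (q - 5)*(q + 2)*(q + 4)*(q^2 - 8*q + 16) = (q - 5)*(q - 4)*(q + 2)*(q + 4)*(q - 4)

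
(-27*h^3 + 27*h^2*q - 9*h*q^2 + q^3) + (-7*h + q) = -27*h^3 + 27*h^2*q - 9*h*q^2 - 7*h + q^3 + q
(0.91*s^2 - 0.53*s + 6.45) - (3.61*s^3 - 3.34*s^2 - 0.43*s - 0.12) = -3.61*s^3 + 4.25*s^2 - 0.1*s + 6.57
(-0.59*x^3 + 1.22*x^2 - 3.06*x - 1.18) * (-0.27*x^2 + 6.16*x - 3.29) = 0.1593*x^5 - 3.9638*x^4 + 10.2825*x^3 - 22.5448*x^2 + 2.7986*x + 3.8822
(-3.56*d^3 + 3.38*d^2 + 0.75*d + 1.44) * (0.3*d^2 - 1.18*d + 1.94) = -1.068*d^5 + 5.2148*d^4 - 10.6698*d^3 + 6.1042*d^2 - 0.2442*d + 2.7936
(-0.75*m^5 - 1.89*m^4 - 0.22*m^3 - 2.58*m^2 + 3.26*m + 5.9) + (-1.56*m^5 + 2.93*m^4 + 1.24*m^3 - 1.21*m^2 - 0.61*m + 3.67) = -2.31*m^5 + 1.04*m^4 + 1.02*m^3 - 3.79*m^2 + 2.65*m + 9.57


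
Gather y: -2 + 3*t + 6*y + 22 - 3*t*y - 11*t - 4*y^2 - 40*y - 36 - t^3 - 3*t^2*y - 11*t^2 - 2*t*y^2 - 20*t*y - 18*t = -t^3 - 11*t^2 - 26*t + y^2*(-2*t - 4) + y*(-3*t^2 - 23*t - 34) - 16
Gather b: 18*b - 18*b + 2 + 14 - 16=0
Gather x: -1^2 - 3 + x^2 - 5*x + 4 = x^2 - 5*x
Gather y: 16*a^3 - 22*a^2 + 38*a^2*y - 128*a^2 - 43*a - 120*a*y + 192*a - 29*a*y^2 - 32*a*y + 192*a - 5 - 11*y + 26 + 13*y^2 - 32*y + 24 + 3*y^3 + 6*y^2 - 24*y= 16*a^3 - 150*a^2 + 341*a + 3*y^3 + y^2*(19 - 29*a) + y*(38*a^2 - 152*a - 67) + 45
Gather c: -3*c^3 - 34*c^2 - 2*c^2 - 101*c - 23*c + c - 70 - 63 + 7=-3*c^3 - 36*c^2 - 123*c - 126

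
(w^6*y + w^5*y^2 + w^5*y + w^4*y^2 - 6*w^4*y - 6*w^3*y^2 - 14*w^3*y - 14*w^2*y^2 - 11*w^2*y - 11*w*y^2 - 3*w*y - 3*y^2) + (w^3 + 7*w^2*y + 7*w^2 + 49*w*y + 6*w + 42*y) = w^6*y + w^5*y^2 + w^5*y + w^4*y^2 - 6*w^4*y - 6*w^3*y^2 - 14*w^3*y + w^3 - 14*w^2*y^2 - 4*w^2*y + 7*w^2 - 11*w*y^2 + 46*w*y + 6*w - 3*y^2 + 42*y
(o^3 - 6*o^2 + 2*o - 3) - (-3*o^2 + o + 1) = o^3 - 3*o^2 + o - 4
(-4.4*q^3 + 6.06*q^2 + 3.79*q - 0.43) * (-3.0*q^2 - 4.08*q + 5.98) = 13.2*q^5 - 0.227999999999998*q^4 - 62.4068*q^3 + 22.0656*q^2 + 24.4186*q - 2.5714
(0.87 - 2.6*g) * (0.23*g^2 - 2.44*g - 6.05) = -0.598*g^3 + 6.5441*g^2 + 13.6072*g - 5.2635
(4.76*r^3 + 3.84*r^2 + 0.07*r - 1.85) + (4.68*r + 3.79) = 4.76*r^3 + 3.84*r^2 + 4.75*r + 1.94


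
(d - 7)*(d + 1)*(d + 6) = d^3 - 43*d - 42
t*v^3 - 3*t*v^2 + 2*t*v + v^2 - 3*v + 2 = (v - 2)*(v - 1)*(t*v + 1)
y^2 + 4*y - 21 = (y - 3)*(y + 7)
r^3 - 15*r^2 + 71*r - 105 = (r - 7)*(r - 5)*(r - 3)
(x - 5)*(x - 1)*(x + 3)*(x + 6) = x^4 + 3*x^3 - 31*x^2 - 63*x + 90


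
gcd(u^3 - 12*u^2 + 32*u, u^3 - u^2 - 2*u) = u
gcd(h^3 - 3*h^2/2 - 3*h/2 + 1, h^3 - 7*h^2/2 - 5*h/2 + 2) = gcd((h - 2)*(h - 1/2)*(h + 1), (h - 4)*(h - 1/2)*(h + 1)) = h^2 + h/2 - 1/2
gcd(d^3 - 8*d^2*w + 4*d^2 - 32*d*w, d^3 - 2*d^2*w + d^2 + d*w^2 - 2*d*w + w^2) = 1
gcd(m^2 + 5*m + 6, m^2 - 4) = m + 2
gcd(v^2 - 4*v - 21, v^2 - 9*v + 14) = v - 7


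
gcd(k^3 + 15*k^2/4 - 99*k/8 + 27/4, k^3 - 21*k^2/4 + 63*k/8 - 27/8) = k^2 - 9*k/4 + 9/8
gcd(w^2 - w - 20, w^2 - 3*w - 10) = w - 5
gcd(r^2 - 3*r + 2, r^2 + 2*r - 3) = r - 1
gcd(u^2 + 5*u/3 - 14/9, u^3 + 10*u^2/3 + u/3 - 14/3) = u + 7/3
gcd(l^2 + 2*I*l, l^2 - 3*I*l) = l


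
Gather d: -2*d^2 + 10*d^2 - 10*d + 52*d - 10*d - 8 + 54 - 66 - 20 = 8*d^2 + 32*d - 40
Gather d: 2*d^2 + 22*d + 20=2*d^2 + 22*d + 20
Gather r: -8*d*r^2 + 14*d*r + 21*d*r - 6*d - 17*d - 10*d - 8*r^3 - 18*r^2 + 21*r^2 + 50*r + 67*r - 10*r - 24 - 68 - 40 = -33*d - 8*r^3 + r^2*(3 - 8*d) + r*(35*d + 107) - 132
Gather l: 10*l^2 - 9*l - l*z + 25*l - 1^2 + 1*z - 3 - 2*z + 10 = 10*l^2 + l*(16 - z) - z + 6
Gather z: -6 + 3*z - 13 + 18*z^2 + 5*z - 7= 18*z^2 + 8*z - 26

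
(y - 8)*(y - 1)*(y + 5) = y^3 - 4*y^2 - 37*y + 40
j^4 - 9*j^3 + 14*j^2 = j^2*(j - 7)*(j - 2)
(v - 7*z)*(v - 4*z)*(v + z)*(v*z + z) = v^4*z - 10*v^3*z^2 + v^3*z + 17*v^2*z^3 - 10*v^2*z^2 + 28*v*z^4 + 17*v*z^3 + 28*z^4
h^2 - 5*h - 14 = (h - 7)*(h + 2)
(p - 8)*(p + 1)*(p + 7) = p^3 - 57*p - 56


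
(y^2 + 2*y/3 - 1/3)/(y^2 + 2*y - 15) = (3*y^2 + 2*y - 1)/(3*(y^2 + 2*y - 15))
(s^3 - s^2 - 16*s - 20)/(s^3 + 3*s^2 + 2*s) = (s^2 - 3*s - 10)/(s*(s + 1))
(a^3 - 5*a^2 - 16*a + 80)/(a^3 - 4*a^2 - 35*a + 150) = (a^2 - 16)/(a^2 + a - 30)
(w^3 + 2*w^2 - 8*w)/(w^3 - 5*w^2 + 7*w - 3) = w*(w^2 + 2*w - 8)/(w^3 - 5*w^2 + 7*w - 3)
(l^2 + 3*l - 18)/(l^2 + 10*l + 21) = (l^2 + 3*l - 18)/(l^2 + 10*l + 21)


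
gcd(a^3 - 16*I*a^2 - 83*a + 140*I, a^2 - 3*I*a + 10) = a - 5*I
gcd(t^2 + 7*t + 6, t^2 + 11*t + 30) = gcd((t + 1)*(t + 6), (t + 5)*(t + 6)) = t + 6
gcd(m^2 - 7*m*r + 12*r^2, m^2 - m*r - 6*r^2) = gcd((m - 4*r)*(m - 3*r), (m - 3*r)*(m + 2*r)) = -m + 3*r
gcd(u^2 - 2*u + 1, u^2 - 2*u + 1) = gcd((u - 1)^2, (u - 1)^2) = u^2 - 2*u + 1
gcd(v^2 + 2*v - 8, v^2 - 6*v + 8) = v - 2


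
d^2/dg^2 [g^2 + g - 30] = 2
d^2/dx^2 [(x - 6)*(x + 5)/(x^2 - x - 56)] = 156*(x^2 - x + 19)/(x^6 - 3*x^5 - 165*x^4 + 335*x^3 + 9240*x^2 - 9408*x - 175616)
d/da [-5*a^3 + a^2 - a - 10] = -15*a^2 + 2*a - 1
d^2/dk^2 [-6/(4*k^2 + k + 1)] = 12*(16*k^2 + 4*k - (8*k + 1)^2 + 4)/(4*k^2 + k + 1)^3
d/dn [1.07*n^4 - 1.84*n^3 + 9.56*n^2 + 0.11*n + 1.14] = 4.28*n^3 - 5.52*n^2 + 19.12*n + 0.11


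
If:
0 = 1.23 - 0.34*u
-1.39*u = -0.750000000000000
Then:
No Solution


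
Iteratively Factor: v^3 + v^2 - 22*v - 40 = (v + 2)*(v^2 - v - 20) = (v - 5)*(v + 2)*(v + 4)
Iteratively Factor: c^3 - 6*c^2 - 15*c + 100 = (c - 5)*(c^2 - c - 20) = (c - 5)*(c + 4)*(c - 5)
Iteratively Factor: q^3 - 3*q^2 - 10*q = (q + 2)*(q^2 - 5*q) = (q - 5)*(q + 2)*(q)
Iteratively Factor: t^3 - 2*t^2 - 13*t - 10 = (t + 2)*(t^2 - 4*t - 5) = (t - 5)*(t + 2)*(t + 1)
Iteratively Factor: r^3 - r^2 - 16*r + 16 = (r - 4)*(r^2 + 3*r - 4) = (r - 4)*(r - 1)*(r + 4)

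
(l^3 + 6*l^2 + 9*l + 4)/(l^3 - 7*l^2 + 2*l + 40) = (l^3 + 6*l^2 + 9*l + 4)/(l^3 - 7*l^2 + 2*l + 40)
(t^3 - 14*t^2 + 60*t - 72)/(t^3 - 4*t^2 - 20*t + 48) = (t - 6)/(t + 4)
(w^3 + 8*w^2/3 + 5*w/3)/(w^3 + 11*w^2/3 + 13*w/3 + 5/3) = w/(w + 1)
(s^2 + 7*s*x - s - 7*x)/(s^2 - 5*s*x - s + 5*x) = (-s - 7*x)/(-s + 5*x)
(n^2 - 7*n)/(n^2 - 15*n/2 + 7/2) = 2*n/(2*n - 1)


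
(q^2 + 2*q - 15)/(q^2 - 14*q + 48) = (q^2 + 2*q - 15)/(q^2 - 14*q + 48)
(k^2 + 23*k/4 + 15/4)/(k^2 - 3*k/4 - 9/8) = 2*(k + 5)/(2*k - 3)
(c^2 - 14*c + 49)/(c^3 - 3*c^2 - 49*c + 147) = (c - 7)/(c^2 + 4*c - 21)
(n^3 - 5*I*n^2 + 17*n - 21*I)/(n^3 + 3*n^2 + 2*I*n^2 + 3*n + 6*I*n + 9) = (n - 7*I)/(n + 3)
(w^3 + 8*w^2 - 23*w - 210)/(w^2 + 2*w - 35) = w + 6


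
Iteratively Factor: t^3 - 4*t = (t)*(t^2 - 4) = t*(t + 2)*(t - 2)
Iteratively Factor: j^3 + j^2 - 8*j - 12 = (j + 2)*(j^2 - j - 6) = (j - 3)*(j + 2)*(j + 2)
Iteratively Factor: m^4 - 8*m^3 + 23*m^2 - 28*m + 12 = (m - 3)*(m^3 - 5*m^2 + 8*m - 4) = (m - 3)*(m - 2)*(m^2 - 3*m + 2) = (m - 3)*(m - 2)*(m - 1)*(m - 2)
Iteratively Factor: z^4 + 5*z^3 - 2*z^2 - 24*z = (z + 3)*(z^3 + 2*z^2 - 8*z) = z*(z + 3)*(z^2 + 2*z - 8) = z*(z + 3)*(z + 4)*(z - 2)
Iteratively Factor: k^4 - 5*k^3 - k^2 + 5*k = (k - 5)*(k^3 - k) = (k - 5)*(k + 1)*(k^2 - k) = (k - 5)*(k - 1)*(k + 1)*(k)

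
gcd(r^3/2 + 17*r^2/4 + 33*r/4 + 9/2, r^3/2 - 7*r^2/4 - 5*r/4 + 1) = r + 1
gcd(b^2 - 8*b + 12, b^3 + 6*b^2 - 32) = b - 2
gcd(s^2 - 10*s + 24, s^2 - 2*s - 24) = s - 6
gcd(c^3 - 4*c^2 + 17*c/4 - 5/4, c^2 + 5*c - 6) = c - 1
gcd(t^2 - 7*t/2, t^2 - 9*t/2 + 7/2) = t - 7/2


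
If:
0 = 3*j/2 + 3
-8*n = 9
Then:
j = -2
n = -9/8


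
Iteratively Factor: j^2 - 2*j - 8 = (j - 4)*(j + 2)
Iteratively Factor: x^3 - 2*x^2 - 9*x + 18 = (x - 2)*(x^2 - 9) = (x - 2)*(x + 3)*(x - 3)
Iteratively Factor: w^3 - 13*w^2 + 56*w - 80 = (w - 4)*(w^2 - 9*w + 20) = (w - 5)*(w - 4)*(w - 4)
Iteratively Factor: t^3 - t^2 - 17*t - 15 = (t + 3)*(t^2 - 4*t - 5) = (t - 5)*(t + 3)*(t + 1)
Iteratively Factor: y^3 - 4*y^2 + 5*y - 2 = (y - 1)*(y^2 - 3*y + 2) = (y - 2)*(y - 1)*(y - 1)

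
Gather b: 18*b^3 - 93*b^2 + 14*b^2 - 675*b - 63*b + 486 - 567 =18*b^3 - 79*b^2 - 738*b - 81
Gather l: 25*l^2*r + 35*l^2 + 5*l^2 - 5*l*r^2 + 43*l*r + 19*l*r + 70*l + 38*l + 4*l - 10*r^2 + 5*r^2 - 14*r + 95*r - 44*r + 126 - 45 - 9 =l^2*(25*r + 40) + l*(-5*r^2 + 62*r + 112) - 5*r^2 + 37*r + 72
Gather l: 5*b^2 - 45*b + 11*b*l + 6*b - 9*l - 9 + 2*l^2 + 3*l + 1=5*b^2 - 39*b + 2*l^2 + l*(11*b - 6) - 8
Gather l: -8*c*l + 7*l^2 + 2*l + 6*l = 7*l^2 + l*(8 - 8*c)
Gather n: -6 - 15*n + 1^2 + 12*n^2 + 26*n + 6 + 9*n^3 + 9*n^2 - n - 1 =9*n^3 + 21*n^2 + 10*n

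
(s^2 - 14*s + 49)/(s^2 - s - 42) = (s - 7)/(s + 6)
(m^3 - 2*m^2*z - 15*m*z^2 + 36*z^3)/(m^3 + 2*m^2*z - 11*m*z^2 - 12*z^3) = (m - 3*z)/(m + z)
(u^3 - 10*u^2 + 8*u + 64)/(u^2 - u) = (u^3 - 10*u^2 + 8*u + 64)/(u*(u - 1))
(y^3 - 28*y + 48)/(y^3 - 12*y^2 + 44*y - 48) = (y + 6)/(y - 6)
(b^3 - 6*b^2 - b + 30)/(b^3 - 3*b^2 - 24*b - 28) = (b^2 - 8*b + 15)/(b^2 - 5*b - 14)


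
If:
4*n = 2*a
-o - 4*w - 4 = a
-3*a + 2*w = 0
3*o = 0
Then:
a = -4/7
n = -2/7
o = 0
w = -6/7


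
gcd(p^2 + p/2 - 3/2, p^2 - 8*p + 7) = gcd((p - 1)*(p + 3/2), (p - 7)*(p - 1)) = p - 1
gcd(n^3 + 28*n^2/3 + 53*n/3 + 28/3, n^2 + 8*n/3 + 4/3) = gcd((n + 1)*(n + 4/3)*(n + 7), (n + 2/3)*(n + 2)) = 1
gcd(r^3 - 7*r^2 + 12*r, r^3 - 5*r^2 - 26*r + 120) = r - 4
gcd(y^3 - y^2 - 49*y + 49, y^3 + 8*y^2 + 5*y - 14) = y^2 + 6*y - 7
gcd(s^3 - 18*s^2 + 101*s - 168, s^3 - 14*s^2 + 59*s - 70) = s - 7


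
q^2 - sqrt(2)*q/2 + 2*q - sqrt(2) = (q + 2)*(q - sqrt(2)/2)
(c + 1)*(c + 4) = c^2 + 5*c + 4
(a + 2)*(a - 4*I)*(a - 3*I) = a^3 + 2*a^2 - 7*I*a^2 - 12*a - 14*I*a - 24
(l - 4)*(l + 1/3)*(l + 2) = l^3 - 5*l^2/3 - 26*l/3 - 8/3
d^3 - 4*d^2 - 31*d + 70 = (d - 7)*(d - 2)*(d + 5)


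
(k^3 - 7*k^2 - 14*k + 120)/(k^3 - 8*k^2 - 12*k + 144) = (k - 5)/(k - 6)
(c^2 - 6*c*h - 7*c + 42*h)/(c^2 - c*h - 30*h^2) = (c - 7)/(c + 5*h)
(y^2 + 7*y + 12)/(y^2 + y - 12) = (y + 3)/(y - 3)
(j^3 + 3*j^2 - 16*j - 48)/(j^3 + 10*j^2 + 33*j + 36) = (j - 4)/(j + 3)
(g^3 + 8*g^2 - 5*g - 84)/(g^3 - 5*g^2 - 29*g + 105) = (g^2 + 11*g + 28)/(g^2 - 2*g - 35)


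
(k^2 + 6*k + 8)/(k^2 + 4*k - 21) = (k^2 + 6*k + 8)/(k^2 + 4*k - 21)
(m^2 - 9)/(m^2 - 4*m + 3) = (m + 3)/(m - 1)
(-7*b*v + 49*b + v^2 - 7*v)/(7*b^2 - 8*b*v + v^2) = (v - 7)/(-b + v)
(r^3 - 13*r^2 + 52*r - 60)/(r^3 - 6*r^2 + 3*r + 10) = (r - 6)/(r + 1)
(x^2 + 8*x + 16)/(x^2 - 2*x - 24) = (x + 4)/(x - 6)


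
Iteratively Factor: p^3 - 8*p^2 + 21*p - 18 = (p - 2)*(p^2 - 6*p + 9) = (p - 3)*(p - 2)*(p - 3)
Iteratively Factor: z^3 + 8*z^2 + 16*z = (z)*(z^2 + 8*z + 16) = z*(z + 4)*(z + 4)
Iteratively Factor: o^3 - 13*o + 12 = (o - 3)*(o^2 + 3*o - 4) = (o - 3)*(o - 1)*(o + 4)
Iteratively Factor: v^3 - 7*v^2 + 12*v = (v - 4)*(v^2 - 3*v) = v*(v - 4)*(v - 3)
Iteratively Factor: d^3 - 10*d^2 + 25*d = (d - 5)*(d^2 - 5*d) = (d - 5)^2*(d)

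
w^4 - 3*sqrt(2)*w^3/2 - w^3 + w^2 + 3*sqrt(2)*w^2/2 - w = w*(w - 1)*(w - sqrt(2))*(w - sqrt(2)/2)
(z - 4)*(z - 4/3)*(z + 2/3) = z^3 - 14*z^2/3 + 16*z/9 + 32/9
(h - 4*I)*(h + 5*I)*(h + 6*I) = h^3 + 7*I*h^2 + 14*h + 120*I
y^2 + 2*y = y*(y + 2)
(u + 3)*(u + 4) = u^2 + 7*u + 12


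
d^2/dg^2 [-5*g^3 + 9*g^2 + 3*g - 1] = 18 - 30*g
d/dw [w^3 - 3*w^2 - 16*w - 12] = 3*w^2 - 6*w - 16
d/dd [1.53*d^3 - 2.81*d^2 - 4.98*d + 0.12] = 4.59*d^2 - 5.62*d - 4.98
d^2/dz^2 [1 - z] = 0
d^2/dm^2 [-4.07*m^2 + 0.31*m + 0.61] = -8.14000000000000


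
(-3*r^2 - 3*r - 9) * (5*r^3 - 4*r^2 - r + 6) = -15*r^5 - 3*r^4 - 30*r^3 + 21*r^2 - 9*r - 54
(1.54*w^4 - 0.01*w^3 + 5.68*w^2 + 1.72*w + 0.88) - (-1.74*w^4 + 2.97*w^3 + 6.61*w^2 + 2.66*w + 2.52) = 3.28*w^4 - 2.98*w^3 - 0.930000000000001*w^2 - 0.94*w - 1.64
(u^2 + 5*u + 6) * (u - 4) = u^3 + u^2 - 14*u - 24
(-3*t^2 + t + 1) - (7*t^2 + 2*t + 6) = -10*t^2 - t - 5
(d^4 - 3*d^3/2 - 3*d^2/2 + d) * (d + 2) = d^5 + d^4/2 - 9*d^3/2 - 2*d^2 + 2*d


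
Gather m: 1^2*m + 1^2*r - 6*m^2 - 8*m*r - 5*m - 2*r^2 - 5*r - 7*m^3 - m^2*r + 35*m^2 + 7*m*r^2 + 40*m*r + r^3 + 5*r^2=-7*m^3 + m^2*(29 - r) + m*(7*r^2 + 32*r - 4) + r^3 + 3*r^2 - 4*r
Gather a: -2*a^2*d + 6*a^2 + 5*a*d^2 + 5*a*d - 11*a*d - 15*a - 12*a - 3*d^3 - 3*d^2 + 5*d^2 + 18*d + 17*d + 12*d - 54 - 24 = a^2*(6 - 2*d) + a*(5*d^2 - 6*d - 27) - 3*d^3 + 2*d^2 + 47*d - 78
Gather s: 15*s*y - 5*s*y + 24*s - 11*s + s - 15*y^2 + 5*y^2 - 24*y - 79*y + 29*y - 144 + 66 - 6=s*(10*y + 14) - 10*y^2 - 74*y - 84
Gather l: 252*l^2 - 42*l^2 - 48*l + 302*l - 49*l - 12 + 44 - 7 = 210*l^2 + 205*l + 25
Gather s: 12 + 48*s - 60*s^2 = -60*s^2 + 48*s + 12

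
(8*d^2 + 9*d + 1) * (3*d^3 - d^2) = 24*d^5 + 19*d^4 - 6*d^3 - d^2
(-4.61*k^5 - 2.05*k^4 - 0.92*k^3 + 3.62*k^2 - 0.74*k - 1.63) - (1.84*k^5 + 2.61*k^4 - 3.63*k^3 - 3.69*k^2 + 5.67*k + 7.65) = -6.45*k^5 - 4.66*k^4 + 2.71*k^3 + 7.31*k^2 - 6.41*k - 9.28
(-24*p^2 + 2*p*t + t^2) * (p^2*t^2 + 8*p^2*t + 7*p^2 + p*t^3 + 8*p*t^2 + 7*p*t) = -24*p^4*t^2 - 192*p^4*t - 168*p^4 - 22*p^3*t^3 - 176*p^3*t^2 - 154*p^3*t + 3*p^2*t^4 + 24*p^2*t^3 + 21*p^2*t^2 + p*t^5 + 8*p*t^4 + 7*p*t^3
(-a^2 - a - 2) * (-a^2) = a^4 + a^3 + 2*a^2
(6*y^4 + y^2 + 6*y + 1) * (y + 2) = 6*y^5 + 12*y^4 + y^3 + 8*y^2 + 13*y + 2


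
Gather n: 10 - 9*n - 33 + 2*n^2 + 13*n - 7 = 2*n^2 + 4*n - 30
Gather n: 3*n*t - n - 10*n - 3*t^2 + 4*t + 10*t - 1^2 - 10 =n*(3*t - 11) - 3*t^2 + 14*t - 11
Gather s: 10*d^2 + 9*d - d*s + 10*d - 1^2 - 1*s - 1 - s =10*d^2 + 19*d + s*(-d - 2) - 2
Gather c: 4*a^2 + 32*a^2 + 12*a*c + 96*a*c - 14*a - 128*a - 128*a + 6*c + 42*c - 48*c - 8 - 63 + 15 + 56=36*a^2 + 108*a*c - 270*a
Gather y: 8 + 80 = 88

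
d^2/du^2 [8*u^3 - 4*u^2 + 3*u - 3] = 48*u - 8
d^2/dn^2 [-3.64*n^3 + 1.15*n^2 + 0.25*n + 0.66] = 2.3 - 21.84*n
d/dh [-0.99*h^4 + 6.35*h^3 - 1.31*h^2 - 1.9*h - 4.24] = -3.96*h^3 + 19.05*h^2 - 2.62*h - 1.9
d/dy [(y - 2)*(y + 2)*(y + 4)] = 3*y^2 + 8*y - 4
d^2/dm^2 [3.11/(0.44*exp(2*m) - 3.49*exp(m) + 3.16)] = ((10.8539 - 5.4736*exp(m))*(0.44*exp(2*m) - 3.49*exp(m) + 3.16) + 3.11*(0.88*exp(m) - 3.49)*(1.76*exp(m) - 6.98)*exp(m))*exp(m)/(0.44*exp(2*m) - 3.49*exp(m) + 3.16)^3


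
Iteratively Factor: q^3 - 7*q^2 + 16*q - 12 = (q - 2)*(q^2 - 5*q + 6) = (q - 3)*(q - 2)*(q - 2)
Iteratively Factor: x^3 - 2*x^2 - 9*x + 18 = (x - 2)*(x^2 - 9) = (x - 3)*(x - 2)*(x + 3)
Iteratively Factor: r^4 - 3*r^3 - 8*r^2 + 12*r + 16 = (r + 2)*(r^3 - 5*r^2 + 2*r + 8) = (r + 1)*(r + 2)*(r^2 - 6*r + 8) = (r - 2)*(r + 1)*(r + 2)*(r - 4)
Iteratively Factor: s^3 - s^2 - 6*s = (s + 2)*(s^2 - 3*s) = s*(s + 2)*(s - 3)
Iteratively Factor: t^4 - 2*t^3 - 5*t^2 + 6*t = (t + 2)*(t^3 - 4*t^2 + 3*t) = t*(t + 2)*(t^2 - 4*t + 3) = t*(t - 3)*(t + 2)*(t - 1)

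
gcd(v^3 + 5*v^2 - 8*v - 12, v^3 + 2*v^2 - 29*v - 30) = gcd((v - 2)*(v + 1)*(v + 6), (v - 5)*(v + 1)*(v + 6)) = v^2 + 7*v + 6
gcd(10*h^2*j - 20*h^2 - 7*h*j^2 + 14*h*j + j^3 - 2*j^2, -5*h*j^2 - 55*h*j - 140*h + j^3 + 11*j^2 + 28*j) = 5*h - j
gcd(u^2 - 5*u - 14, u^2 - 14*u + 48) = 1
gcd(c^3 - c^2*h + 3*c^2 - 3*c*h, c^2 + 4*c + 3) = c + 3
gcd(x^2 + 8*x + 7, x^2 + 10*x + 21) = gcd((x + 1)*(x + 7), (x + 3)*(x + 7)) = x + 7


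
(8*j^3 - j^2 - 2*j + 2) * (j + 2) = 8*j^4 + 15*j^3 - 4*j^2 - 2*j + 4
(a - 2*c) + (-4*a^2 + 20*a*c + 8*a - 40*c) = -4*a^2 + 20*a*c + 9*a - 42*c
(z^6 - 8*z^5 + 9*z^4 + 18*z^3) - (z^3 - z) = z^6 - 8*z^5 + 9*z^4 + 17*z^3 + z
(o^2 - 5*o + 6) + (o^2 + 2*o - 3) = 2*o^2 - 3*o + 3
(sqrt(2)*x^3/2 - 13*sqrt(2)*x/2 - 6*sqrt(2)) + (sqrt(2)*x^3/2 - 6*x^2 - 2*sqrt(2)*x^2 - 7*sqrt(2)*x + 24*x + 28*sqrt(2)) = sqrt(2)*x^3 - 6*x^2 - 2*sqrt(2)*x^2 - 27*sqrt(2)*x/2 + 24*x + 22*sqrt(2)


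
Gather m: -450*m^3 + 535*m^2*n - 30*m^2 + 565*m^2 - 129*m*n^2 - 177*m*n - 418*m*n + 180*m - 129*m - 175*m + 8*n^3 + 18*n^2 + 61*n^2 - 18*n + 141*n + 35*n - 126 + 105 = -450*m^3 + m^2*(535*n + 535) + m*(-129*n^2 - 595*n - 124) + 8*n^3 + 79*n^2 + 158*n - 21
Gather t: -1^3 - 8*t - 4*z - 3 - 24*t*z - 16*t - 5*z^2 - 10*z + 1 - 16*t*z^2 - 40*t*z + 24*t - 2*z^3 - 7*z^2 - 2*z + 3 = t*(-16*z^2 - 64*z) - 2*z^3 - 12*z^2 - 16*z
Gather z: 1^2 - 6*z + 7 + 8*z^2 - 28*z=8*z^2 - 34*z + 8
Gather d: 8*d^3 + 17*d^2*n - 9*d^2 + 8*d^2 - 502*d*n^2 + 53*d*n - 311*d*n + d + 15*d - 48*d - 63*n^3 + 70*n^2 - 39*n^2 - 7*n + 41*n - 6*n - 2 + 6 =8*d^3 + d^2*(17*n - 1) + d*(-502*n^2 - 258*n - 32) - 63*n^3 + 31*n^2 + 28*n + 4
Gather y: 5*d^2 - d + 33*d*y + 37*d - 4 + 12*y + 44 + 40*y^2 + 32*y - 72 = 5*d^2 + 36*d + 40*y^2 + y*(33*d + 44) - 32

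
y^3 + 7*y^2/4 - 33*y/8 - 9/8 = (y - 3/2)*(y + 1/4)*(y + 3)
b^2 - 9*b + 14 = (b - 7)*(b - 2)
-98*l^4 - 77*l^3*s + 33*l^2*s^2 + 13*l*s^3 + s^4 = (-2*l + s)*(l + s)*(7*l + s)^2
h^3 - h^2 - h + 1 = (h - 1)^2*(h + 1)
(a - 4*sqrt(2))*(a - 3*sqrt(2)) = a^2 - 7*sqrt(2)*a + 24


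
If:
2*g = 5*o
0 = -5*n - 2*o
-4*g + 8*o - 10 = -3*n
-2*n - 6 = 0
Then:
No Solution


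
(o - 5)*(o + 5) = o^2 - 25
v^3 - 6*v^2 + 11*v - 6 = (v - 3)*(v - 2)*(v - 1)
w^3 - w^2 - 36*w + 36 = (w - 6)*(w - 1)*(w + 6)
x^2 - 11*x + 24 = (x - 8)*(x - 3)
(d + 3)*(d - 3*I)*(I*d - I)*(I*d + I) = -d^4 - 3*d^3 + 3*I*d^3 + d^2 + 9*I*d^2 + 3*d - 3*I*d - 9*I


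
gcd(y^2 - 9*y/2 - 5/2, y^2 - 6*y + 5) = y - 5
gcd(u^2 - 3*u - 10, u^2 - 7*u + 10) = u - 5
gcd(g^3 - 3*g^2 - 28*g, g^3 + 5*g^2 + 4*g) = g^2 + 4*g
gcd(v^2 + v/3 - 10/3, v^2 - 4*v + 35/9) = v - 5/3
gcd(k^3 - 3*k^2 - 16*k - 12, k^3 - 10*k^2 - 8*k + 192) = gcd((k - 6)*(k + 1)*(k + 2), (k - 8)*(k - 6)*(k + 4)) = k - 6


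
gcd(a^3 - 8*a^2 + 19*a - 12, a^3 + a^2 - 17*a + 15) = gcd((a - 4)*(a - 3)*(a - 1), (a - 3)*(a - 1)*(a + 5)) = a^2 - 4*a + 3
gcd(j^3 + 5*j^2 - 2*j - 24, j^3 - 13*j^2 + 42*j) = 1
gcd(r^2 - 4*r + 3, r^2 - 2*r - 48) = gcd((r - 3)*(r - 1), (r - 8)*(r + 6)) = 1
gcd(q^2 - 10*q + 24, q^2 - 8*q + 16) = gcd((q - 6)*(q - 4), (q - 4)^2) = q - 4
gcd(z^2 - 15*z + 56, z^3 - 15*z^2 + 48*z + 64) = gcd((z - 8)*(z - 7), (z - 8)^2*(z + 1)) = z - 8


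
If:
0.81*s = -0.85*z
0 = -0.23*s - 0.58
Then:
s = -2.52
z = 2.40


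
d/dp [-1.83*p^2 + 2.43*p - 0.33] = 2.43 - 3.66*p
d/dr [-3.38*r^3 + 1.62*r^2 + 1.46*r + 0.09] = -10.14*r^2 + 3.24*r + 1.46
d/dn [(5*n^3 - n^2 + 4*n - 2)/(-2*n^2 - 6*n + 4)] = (-5*n^4 - 30*n^3 + 37*n^2 - 8*n + 2)/(2*(n^4 + 6*n^3 + 5*n^2 - 12*n + 4))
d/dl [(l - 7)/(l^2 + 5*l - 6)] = (l^2 + 5*l - (l - 7)*(2*l + 5) - 6)/(l^2 + 5*l - 6)^2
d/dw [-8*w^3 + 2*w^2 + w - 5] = -24*w^2 + 4*w + 1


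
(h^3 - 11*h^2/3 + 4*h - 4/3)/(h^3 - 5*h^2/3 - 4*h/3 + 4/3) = (h - 1)/(h + 1)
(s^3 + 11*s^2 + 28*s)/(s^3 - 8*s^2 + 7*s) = (s^2 + 11*s + 28)/(s^2 - 8*s + 7)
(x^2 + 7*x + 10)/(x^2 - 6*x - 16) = (x + 5)/(x - 8)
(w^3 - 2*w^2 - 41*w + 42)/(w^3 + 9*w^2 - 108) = (w^2 - 8*w + 7)/(w^2 + 3*w - 18)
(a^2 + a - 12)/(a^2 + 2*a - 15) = (a + 4)/(a + 5)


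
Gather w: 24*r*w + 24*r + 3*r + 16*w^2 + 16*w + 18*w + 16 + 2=27*r + 16*w^2 + w*(24*r + 34) + 18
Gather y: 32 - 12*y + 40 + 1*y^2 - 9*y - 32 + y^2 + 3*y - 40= 2*y^2 - 18*y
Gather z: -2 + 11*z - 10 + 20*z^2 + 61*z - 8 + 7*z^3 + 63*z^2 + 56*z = 7*z^3 + 83*z^2 + 128*z - 20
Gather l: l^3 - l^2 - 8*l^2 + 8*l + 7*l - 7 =l^3 - 9*l^2 + 15*l - 7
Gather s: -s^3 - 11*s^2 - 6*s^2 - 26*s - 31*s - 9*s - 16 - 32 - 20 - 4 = -s^3 - 17*s^2 - 66*s - 72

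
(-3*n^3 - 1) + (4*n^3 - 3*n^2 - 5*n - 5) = n^3 - 3*n^2 - 5*n - 6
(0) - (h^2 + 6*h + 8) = -h^2 - 6*h - 8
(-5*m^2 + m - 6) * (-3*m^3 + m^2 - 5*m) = 15*m^5 - 8*m^4 + 44*m^3 - 11*m^2 + 30*m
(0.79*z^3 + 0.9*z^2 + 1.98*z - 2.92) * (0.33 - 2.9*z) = -2.291*z^4 - 2.3493*z^3 - 5.445*z^2 + 9.1214*z - 0.9636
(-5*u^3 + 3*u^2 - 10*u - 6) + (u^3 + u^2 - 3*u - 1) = -4*u^3 + 4*u^2 - 13*u - 7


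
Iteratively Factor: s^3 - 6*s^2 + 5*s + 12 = (s - 4)*(s^2 - 2*s - 3) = (s - 4)*(s - 3)*(s + 1)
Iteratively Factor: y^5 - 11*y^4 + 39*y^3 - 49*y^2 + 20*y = (y - 5)*(y^4 - 6*y^3 + 9*y^2 - 4*y) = (y - 5)*(y - 4)*(y^3 - 2*y^2 + y) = (y - 5)*(y - 4)*(y - 1)*(y^2 - y) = y*(y - 5)*(y - 4)*(y - 1)*(y - 1)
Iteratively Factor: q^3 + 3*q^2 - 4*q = (q + 4)*(q^2 - q) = q*(q + 4)*(q - 1)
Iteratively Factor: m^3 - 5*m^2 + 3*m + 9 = (m - 3)*(m^2 - 2*m - 3) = (m - 3)*(m + 1)*(m - 3)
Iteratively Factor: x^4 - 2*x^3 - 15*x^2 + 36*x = (x + 4)*(x^3 - 6*x^2 + 9*x) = (x - 3)*(x + 4)*(x^2 - 3*x) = x*(x - 3)*(x + 4)*(x - 3)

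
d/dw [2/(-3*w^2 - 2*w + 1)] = 4*(3*w + 1)/(3*w^2 + 2*w - 1)^2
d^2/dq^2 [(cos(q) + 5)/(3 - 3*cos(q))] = 2*(cos(q) + 2)/(cos(q) - 1)^2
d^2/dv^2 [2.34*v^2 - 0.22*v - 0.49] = 4.68000000000000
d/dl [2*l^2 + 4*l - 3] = 4*l + 4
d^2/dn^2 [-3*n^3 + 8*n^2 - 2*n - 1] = 16 - 18*n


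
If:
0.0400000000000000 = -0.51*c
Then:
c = -0.08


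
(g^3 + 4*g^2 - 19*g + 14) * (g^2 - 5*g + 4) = g^5 - g^4 - 35*g^3 + 125*g^2 - 146*g + 56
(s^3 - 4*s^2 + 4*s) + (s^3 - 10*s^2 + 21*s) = 2*s^3 - 14*s^2 + 25*s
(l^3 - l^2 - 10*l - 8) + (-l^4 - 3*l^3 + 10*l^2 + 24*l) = -l^4 - 2*l^3 + 9*l^2 + 14*l - 8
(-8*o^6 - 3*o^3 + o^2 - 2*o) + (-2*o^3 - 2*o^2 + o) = -8*o^6 - 5*o^3 - o^2 - o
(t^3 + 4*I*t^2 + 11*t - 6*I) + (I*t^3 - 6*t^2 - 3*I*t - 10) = t^3 + I*t^3 - 6*t^2 + 4*I*t^2 + 11*t - 3*I*t - 10 - 6*I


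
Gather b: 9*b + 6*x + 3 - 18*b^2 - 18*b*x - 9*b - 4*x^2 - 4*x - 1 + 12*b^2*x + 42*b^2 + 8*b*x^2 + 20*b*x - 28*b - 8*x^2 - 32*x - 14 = b^2*(12*x + 24) + b*(8*x^2 + 2*x - 28) - 12*x^2 - 30*x - 12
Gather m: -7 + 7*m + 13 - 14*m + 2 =8 - 7*m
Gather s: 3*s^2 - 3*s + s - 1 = 3*s^2 - 2*s - 1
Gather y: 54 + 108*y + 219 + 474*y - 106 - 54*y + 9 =528*y + 176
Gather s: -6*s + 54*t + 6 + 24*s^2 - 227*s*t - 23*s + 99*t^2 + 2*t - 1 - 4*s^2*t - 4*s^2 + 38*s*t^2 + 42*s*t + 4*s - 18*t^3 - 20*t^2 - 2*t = s^2*(20 - 4*t) + s*(38*t^2 - 185*t - 25) - 18*t^3 + 79*t^2 + 54*t + 5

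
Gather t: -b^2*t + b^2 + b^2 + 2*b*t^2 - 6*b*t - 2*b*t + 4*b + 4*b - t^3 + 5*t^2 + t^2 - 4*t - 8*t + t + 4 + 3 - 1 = 2*b^2 + 8*b - t^3 + t^2*(2*b + 6) + t*(-b^2 - 8*b - 11) + 6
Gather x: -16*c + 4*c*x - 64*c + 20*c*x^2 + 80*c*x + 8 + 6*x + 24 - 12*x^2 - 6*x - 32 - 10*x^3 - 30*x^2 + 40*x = -80*c - 10*x^3 + x^2*(20*c - 42) + x*(84*c + 40)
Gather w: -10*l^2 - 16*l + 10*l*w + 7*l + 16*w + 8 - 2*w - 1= -10*l^2 - 9*l + w*(10*l + 14) + 7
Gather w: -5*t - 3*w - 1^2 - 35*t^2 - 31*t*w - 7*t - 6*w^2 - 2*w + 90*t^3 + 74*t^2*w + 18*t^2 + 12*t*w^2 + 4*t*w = 90*t^3 - 17*t^2 - 12*t + w^2*(12*t - 6) + w*(74*t^2 - 27*t - 5) - 1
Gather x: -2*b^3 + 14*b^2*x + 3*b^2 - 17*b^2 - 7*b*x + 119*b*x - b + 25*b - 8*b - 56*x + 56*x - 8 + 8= -2*b^3 - 14*b^2 + 16*b + x*(14*b^2 + 112*b)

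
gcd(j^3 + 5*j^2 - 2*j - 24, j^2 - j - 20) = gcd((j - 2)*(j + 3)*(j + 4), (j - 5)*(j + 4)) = j + 4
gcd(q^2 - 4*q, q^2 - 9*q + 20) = q - 4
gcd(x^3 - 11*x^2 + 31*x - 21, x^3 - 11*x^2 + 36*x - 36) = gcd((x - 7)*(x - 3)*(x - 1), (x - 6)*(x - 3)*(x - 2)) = x - 3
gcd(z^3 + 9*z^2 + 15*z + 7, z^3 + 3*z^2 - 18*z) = 1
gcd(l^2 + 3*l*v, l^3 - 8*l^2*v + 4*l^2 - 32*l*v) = l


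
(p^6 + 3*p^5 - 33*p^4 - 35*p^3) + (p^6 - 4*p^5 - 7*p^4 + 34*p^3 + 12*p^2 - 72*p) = 2*p^6 - p^5 - 40*p^4 - p^3 + 12*p^2 - 72*p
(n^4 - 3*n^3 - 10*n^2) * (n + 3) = n^5 - 19*n^3 - 30*n^2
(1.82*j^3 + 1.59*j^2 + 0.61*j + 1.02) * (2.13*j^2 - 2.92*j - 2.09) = 3.8766*j^5 - 1.9277*j^4 - 7.1473*j^3 - 2.9317*j^2 - 4.2533*j - 2.1318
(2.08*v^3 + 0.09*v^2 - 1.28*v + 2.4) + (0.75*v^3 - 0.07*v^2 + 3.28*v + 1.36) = 2.83*v^3 + 0.02*v^2 + 2.0*v + 3.76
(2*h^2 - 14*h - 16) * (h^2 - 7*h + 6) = 2*h^4 - 28*h^3 + 94*h^2 + 28*h - 96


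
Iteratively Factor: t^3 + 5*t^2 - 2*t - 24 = (t + 3)*(t^2 + 2*t - 8) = (t - 2)*(t + 3)*(t + 4)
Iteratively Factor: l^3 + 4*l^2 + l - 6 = (l - 1)*(l^2 + 5*l + 6) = (l - 1)*(l + 2)*(l + 3)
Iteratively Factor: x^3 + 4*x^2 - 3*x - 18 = (x - 2)*(x^2 + 6*x + 9) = (x - 2)*(x + 3)*(x + 3)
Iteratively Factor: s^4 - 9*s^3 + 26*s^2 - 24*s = (s - 4)*(s^3 - 5*s^2 + 6*s) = (s - 4)*(s - 2)*(s^2 - 3*s) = s*(s - 4)*(s - 2)*(s - 3)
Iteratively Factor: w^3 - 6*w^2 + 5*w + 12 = (w - 4)*(w^2 - 2*w - 3) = (w - 4)*(w - 3)*(w + 1)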